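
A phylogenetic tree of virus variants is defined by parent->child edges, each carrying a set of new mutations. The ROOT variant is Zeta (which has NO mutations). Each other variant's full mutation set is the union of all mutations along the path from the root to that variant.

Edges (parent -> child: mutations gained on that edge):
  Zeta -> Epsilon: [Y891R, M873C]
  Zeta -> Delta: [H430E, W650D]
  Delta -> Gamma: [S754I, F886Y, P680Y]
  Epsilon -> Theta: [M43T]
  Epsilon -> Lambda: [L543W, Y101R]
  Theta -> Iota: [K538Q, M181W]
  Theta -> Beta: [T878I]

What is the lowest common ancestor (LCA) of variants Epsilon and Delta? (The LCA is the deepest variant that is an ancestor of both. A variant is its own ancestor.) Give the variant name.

Path from root to Epsilon: Zeta -> Epsilon
  ancestors of Epsilon: {Zeta, Epsilon}
Path from root to Delta: Zeta -> Delta
  ancestors of Delta: {Zeta, Delta}
Common ancestors: {Zeta}
Walk up from Delta: Delta (not in ancestors of Epsilon), Zeta (in ancestors of Epsilon)
Deepest common ancestor (LCA) = Zeta

Answer: Zeta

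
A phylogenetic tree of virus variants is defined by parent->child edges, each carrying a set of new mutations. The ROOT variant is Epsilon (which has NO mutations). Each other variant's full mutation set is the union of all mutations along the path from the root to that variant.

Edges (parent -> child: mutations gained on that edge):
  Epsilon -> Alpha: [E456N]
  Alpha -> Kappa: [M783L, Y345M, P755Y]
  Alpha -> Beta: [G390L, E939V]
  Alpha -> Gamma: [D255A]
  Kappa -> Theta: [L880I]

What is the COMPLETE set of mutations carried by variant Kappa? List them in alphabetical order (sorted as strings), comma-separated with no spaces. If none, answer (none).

Answer: E456N,M783L,P755Y,Y345M

Derivation:
At Epsilon: gained [] -> total []
At Alpha: gained ['E456N'] -> total ['E456N']
At Kappa: gained ['M783L', 'Y345M', 'P755Y'] -> total ['E456N', 'M783L', 'P755Y', 'Y345M']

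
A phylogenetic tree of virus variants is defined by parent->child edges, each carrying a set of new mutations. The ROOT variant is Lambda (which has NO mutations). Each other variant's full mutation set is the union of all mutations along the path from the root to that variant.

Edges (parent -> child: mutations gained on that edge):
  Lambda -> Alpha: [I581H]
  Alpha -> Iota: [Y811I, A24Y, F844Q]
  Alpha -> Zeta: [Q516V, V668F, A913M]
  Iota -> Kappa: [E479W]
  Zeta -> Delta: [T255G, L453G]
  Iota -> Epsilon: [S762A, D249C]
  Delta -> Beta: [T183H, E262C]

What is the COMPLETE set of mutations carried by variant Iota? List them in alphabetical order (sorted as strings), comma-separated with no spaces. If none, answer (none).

At Lambda: gained [] -> total []
At Alpha: gained ['I581H'] -> total ['I581H']
At Iota: gained ['Y811I', 'A24Y', 'F844Q'] -> total ['A24Y', 'F844Q', 'I581H', 'Y811I']

Answer: A24Y,F844Q,I581H,Y811I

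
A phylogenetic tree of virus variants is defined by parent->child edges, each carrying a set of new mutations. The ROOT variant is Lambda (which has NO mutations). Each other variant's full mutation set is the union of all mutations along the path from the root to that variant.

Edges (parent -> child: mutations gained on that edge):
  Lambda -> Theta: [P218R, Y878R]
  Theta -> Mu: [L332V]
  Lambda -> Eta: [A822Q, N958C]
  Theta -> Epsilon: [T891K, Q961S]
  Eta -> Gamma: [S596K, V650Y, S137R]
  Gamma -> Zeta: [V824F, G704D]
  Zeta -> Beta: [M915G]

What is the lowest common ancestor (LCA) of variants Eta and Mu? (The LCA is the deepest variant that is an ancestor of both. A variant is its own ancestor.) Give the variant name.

Answer: Lambda

Derivation:
Path from root to Eta: Lambda -> Eta
  ancestors of Eta: {Lambda, Eta}
Path from root to Mu: Lambda -> Theta -> Mu
  ancestors of Mu: {Lambda, Theta, Mu}
Common ancestors: {Lambda}
Walk up from Mu: Mu (not in ancestors of Eta), Theta (not in ancestors of Eta), Lambda (in ancestors of Eta)
Deepest common ancestor (LCA) = Lambda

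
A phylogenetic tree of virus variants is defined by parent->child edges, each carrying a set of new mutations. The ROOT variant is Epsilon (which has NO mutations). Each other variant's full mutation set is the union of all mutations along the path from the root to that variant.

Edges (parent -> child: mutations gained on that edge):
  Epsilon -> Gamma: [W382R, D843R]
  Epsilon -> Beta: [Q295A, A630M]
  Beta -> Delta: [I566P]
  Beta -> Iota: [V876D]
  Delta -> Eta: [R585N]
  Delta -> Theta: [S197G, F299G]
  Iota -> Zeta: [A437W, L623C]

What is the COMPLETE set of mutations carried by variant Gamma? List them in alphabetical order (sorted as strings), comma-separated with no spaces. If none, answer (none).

Answer: D843R,W382R

Derivation:
At Epsilon: gained [] -> total []
At Gamma: gained ['W382R', 'D843R'] -> total ['D843R', 'W382R']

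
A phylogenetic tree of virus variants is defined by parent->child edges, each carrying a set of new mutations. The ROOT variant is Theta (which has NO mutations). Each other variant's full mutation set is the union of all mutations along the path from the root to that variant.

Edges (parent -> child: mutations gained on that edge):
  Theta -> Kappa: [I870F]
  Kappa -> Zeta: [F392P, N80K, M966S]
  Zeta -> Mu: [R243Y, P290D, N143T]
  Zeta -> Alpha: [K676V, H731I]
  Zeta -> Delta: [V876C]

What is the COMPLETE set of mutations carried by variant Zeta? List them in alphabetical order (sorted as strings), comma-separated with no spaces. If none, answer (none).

At Theta: gained [] -> total []
At Kappa: gained ['I870F'] -> total ['I870F']
At Zeta: gained ['F392P', 'N80K', 'M966S'] -> total ['F392P', 'I870F', 'M966S', 'N80K']

Answer: F392P,I870F,M966S,N80K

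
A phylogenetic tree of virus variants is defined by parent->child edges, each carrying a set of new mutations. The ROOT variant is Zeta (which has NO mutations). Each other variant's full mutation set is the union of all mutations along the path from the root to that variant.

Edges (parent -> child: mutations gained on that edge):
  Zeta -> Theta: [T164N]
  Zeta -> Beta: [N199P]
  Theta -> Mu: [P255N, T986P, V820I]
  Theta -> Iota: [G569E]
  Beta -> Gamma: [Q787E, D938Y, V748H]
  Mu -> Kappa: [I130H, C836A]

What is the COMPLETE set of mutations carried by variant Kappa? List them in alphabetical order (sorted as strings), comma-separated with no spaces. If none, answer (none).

Answer: C836A,I130H,P255N,T164N,T986P,V820I

Derivation:
At Zeta: gained [] -> total []
At Theta: gained ['T164N'] -> total ['T164N']
At Mu: gained ['P255N', 'T986P', 'V820I'] -> total ['P255N', 'T164N', 'T986P', 'V820I']
At Kappa: gained ['I130H', 'C836A'] -> total ['C836A', 'I130H', 'P255N', 'T164N', 'T986P', 'V820I']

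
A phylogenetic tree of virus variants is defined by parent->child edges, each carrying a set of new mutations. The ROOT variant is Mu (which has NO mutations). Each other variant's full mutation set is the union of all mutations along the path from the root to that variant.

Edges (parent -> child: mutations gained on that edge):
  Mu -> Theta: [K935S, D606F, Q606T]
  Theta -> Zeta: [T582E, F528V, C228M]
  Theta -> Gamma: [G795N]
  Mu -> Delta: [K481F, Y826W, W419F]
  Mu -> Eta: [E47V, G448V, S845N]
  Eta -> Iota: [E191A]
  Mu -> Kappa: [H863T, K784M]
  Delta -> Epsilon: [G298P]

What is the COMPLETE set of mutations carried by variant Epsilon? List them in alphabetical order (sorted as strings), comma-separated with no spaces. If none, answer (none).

At Mu: gained [] -> total []
At Delta: gained ['K481F', 'Y826W', 'W419F'] -> total ['K481F', 'W419F', 'Y826W']
At Epsilon: gained ['G298P'] -> total ['G298P', 'K481F', 'W419F', 'Y826W']

Answer: G298P,K481F,W419F,Y826W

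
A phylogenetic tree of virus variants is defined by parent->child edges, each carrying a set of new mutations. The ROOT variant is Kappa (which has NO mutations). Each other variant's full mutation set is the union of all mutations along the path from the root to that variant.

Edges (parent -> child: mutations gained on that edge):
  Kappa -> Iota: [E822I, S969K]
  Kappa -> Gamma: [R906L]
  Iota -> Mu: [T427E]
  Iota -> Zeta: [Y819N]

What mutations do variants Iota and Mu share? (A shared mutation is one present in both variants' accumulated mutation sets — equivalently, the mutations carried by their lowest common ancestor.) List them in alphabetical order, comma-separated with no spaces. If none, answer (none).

Answer: E822I,S969K

Derivation:
Accumulating mutations along path to Iota:
  At Kappa: gained [] -> total []
  At Iota: gained ['E822I', 'S969K'] -> total ['E822I', 'S969K']
Mutations(Iota) = ['E822I', 'S969K']
Accumulating mutations along path to Mu:
  At Kappa: gained [] -> total []
  At Iota: gained ['E822I', 'S969K'] -> total ['E822I', 'S969K']
  At Mu: gained ['T427E'] -> total ['E822I', 'S969K', 'T427E']
Mutations(Mu) = ['E822I', 'S969K', 'T427E']
Intersection: ['E822I', 'S969K'] ∩ ['E822I', 'S969K', 'T427E'] = ['E822I', 'S969K']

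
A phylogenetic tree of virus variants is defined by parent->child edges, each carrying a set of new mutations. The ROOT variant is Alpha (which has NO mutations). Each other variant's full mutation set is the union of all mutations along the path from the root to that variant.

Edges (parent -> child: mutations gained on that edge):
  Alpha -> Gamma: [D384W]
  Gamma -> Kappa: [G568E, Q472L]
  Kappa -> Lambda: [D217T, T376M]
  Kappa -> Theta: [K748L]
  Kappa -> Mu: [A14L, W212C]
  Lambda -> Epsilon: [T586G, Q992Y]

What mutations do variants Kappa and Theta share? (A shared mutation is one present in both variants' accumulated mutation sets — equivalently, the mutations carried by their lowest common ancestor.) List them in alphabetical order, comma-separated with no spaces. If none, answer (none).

Accumulating mutations along path to Kappa:
  At Alpha: gained [] -> total []
  At Gamma: gained ['D384W'] -> total ['D384W']
  At Kappa: gained ['G568E', 'Q472L'] -> total ['D384W', 'G568E', 'Q472L']
Mutations(Kappa) = ['D384W', 'G568E', 'Q472L']
Accumulating mutations along path to Theta:
  At Alpha: gained [] -> total []
  At Gamma: gained ['D384W'] -> total ['D384W']
  At Kappa: gained ['G568E', 'Q472L'] -> total ['D384W', 'G568E', 'Q472L']
  At Theta: gained ['K748L'] -> total ['D384W', 'G568E', 'K748L', 'Q472L']
Mutations(Theta) = ['D384W', 'G568E', 'K748L', 'Q472L']
Intersection: ['D384W', 'G568E', 'Q472L'] ∩ ['D384W', 'G568E', 'K748L', 'Q472L'] = ['D384W', 'G568E', 'Q472L']

Answer: D384W,G568E,Q472L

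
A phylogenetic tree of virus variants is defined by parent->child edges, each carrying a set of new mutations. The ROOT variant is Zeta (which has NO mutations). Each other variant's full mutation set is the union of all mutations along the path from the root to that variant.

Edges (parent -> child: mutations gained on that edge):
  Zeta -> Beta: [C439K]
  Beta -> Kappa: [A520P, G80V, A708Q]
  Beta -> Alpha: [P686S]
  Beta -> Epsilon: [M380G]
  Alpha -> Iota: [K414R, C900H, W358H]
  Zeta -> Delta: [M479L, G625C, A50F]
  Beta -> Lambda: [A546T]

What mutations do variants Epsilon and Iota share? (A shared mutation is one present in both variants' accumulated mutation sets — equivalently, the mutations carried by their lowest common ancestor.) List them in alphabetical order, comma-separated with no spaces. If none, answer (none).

Answer: C439K

Derivation:
Accumulating mutations along path to Epsilon:
  At Zeta: gained [] -> total []
  At Beta: gained ['C439K'] -> total ['C439K']
  At Epsilon: gained ['M380G'] -> total ['C439K', 'M380G']
Mutations(Epsilon) = ['C439K', 'M380G']
Accumulating mutations along path to Iota:
  At Zeta: gained [] -> total []
  At Beta: gained ['C439K'] -> total ['C439K']
  At Alpha: gained ['P686S'] -> total ['C439K', 'P686S']
  At Iota: gained ['K414R', 'C900H', 'W358H'] -> total ['C439K', 'C900H', 'K414R', 'P686S', 'W358H']
Mutations(Iota) = ['C439K', 'C900H', 'K414R', 'P686S', 'W358H']
Intersection: ['C439K', 'M380G'] ∩ ['C439K', 'C900H', 'K414R', 'P686S', 'W358H'] = ['C439K']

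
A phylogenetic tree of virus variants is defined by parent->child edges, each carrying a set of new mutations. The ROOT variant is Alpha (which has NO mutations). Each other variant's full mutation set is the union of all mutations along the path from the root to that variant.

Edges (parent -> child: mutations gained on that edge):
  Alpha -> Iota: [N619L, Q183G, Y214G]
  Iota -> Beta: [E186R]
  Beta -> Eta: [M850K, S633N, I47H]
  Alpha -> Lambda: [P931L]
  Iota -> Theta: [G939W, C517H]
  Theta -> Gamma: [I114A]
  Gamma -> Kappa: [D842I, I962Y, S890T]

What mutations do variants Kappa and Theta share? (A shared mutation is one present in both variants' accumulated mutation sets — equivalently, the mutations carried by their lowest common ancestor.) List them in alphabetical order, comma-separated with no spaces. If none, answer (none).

Accumulating mutations along path to Kappa:
  At Alpha: gained [] -> total []
  At Iota: gained ['N619L', 'Q183G', 'Y214G'] -> total ['N619L', 'Q183G', 'Y214G']
  At Theta: gained ['G939W', 'C517H'] -> total ['C517H', 'G939W', 'N619L', 'Q183G', 'Y214G']
  At Gamma: gained ['I114A'] -> total ['C517H', 'G939W', 'I114A', 'N619L', 'Q183G', 'Y214G']
  At Kappa: gained ['D842I', 'I962Y', 'S890T'] -> total ['C517H', 'D842I', 'G939W', 'I114A', 'I962Y', 'N619L', 'Q183G', 'S890T', 'Y214G']
Mutations(Kappa) = ['C517H', 'D842I', 'G939W', 'I114A', 'I962Y', 'N619L', 'Q183G', 'S890T', 'Y214G']
Accumulating mutations along path to Theta:
  At Alpha: gained [] -> total []
  At Iota: gained ['N619L', 'Q183G', 'Y214G'] -> total ['N619L', 'Q183G', 'Y214G']
  At Theta: gained ['G939W', 'C517H'] -> total ['C517H', 'G939W', 'N619L', 'Q183G', 'Y214G']
Mutations(Theta) = ['C517H', 'G939W', 'N619L', 'Q183G', 'Y214G']
Intersection: ['C517H', 'D842I', 'G939W', 'I114A', 'I962Y', 'N619L', 'Q183G', 'S890T', 'Y214G'] ∩ ['C517H', 'G939W', 'N619L', 'Q183G', 'Y214G'] = ['C517H', 'G939W', 'N619L', 'Q183G', 'Y214G']

Answer: C517H,G939W,N619L,Q183G,Y214G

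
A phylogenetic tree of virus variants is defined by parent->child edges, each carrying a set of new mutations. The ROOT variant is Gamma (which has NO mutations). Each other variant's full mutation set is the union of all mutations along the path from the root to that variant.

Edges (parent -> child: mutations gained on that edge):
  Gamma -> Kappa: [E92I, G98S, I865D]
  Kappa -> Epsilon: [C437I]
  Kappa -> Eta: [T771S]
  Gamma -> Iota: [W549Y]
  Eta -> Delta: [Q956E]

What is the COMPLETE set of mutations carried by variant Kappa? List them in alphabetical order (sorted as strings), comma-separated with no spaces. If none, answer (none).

Answer: E92I,G98S,I865D

Derivation:
At Gamma: gained [] -> total []
At Kappa: gained ['E92I', 'G98S', 'I865D'] -> total ['E92I', 'G98S', 'I865D']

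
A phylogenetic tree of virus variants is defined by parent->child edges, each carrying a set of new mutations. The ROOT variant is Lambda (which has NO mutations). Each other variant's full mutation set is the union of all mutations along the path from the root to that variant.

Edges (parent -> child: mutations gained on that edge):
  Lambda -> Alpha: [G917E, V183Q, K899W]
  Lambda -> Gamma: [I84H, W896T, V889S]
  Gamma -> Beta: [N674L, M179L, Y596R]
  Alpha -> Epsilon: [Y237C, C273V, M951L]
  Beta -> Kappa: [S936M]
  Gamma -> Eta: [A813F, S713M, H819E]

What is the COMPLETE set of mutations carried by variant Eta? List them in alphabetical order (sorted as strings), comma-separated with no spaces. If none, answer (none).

At Lambda: gained [] -> total []
At Gamma: gained ['I84H', 'W896T', 'V889S'] -> total ['I84H', 'V889S', 'W896T']
At Eta: gained ['A813F', 'S713M', 'H819E'] -> total ['A813F', 'H819E', 'I84H', 'S713M', 'V889S', 'W896T']

Answer: A813F,H819E,I84H,S713M,V889S,W896T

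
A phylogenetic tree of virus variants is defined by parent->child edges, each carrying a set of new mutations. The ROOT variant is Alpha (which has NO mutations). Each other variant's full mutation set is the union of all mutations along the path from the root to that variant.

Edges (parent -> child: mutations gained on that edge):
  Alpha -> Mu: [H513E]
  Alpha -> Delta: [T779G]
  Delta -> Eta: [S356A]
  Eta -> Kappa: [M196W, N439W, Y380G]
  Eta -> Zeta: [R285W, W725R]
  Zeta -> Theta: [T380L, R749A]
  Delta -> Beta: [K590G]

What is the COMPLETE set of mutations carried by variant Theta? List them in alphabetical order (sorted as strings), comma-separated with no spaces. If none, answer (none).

At Alpha: gained [] -> total []
At Delta: gained ['T779G'] -> total ['T779G']
At Eta: gained ['S356A'] -> total ['S356A', 'T779G']
At Zeta: gained ['R285W', 'W725R'] -> total ['R285W', 'S356A', 'T779G', 'W725R']
At Theta: gained ['T380L', 'R749A'] -> total ['R285W', 'R749A', 'S356A', 'T380L', 'T779G', 'W725R']

Answer: R285W,R749A,S356A,T380L,T779G,W725R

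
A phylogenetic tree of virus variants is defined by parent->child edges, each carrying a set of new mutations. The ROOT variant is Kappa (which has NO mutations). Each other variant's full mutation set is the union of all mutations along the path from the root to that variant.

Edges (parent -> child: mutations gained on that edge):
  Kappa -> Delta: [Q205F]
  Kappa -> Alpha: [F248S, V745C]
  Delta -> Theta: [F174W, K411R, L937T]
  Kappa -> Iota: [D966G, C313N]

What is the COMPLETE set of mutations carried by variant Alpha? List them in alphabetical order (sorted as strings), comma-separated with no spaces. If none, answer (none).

Answer: F248S,V745C

Derivation:
At Kappa: gained [] -> total []
At Alpha: gained ['F248S', 'V745C'] -> total ['F248S', 'V745C']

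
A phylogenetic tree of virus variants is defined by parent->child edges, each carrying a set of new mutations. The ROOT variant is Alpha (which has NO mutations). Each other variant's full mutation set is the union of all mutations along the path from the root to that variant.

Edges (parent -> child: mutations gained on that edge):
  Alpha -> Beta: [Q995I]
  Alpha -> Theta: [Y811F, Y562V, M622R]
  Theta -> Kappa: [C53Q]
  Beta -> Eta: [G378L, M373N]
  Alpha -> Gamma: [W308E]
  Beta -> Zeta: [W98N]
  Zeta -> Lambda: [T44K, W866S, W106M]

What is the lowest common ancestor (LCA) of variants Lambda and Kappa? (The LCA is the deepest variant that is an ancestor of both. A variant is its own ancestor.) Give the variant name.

Answer: Alpha

Derivation:
Path from root to Lambda: Alpha -> Beta -> Zeta -> Lambda
  ancestors of Lambda: {Alpha, Beta, Zeta, Lambda}
Path from root to Kappa: Alpha -> Theta -> Kappa
  ancestors of Kappa: {Alpha, Theta, Kappa}
Common ancestors: {Alpha}
Walk up from Kappa: Kappa (not in ancestors of Lambda), Theta (not in ancestors of Lambda), Alpha (in ancestors of Lambda)
Deepest common ancestor (LCA) = Alpha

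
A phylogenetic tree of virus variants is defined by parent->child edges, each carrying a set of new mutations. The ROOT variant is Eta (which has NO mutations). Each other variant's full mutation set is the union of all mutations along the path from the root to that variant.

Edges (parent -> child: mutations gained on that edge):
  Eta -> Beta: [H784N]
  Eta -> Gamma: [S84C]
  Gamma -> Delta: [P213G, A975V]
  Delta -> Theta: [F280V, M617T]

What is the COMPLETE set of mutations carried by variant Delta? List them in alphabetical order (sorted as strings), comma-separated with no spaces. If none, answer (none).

At Eta: gained [] -> total []
At Gamma: gained ['S84C'] -> total ['S84C']
At Delta: gained ['P213G', 'A975V'] -> total ['A975V', 'P213G', 'S84C']

Answer: A975V,P213G,S84C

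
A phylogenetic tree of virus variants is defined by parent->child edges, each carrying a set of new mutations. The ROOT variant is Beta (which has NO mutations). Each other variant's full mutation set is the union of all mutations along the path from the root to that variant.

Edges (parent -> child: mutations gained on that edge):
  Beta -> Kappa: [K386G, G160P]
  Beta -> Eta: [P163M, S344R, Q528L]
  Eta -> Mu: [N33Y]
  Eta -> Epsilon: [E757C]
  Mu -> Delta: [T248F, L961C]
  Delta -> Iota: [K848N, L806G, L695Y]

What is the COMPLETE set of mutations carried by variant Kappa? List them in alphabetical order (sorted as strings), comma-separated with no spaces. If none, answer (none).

Answer: G160P,K386G

Derivation:
At Beta: gained [] -> total []
At Kappa: gained ['K386G', 'G160P'] -> total ['G160P', 'K386G']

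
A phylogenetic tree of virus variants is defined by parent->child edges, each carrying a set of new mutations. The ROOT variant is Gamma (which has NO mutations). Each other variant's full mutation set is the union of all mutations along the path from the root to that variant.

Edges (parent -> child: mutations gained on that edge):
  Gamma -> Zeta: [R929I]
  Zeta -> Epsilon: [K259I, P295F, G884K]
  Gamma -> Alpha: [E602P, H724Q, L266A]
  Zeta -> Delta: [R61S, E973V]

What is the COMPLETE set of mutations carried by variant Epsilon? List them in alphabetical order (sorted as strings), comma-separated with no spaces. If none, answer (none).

Answer: G884K,K259I,P295F,R929I

Derivation:
At Gamma: gained [] -> total []
At Zeta: gained ['R929I'] -> total ['R929I']
At Epsilon: gained ['K259I', 'P295F', 'G884K'] -> total ['G884K', 'K259I', 'P295F', 'R929I']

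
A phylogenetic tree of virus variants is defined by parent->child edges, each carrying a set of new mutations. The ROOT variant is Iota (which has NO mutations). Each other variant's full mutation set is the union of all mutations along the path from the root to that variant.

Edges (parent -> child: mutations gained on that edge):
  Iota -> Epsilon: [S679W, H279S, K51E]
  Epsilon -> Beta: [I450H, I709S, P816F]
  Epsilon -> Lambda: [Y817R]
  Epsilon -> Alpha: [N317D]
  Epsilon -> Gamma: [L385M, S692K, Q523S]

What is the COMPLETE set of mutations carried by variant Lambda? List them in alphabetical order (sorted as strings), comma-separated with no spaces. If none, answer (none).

Answer: H279S,K51E,S679W,Y817R

Derivation:
At Iota: gained [] -> total []
At Epsilon: gained ['S679W', 'H279S', 'K51E'] -> total ['H279S', 'K51E', 'S679W']
At Lambda: gained ['Y817R'] -> total ['H279S', 'K51E', 'S679W', 'Y817R']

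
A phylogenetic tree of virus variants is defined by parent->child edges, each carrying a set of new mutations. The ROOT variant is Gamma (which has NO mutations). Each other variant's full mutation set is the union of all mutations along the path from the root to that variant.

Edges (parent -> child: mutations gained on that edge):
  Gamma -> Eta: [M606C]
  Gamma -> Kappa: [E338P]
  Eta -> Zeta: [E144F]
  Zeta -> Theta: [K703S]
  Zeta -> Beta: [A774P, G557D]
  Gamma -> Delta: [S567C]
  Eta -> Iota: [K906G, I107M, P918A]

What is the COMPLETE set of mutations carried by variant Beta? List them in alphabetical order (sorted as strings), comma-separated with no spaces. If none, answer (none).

At Gamma: gained [] -> total []
At Eta: gained ['M606C'] -> total ['M606C']
At Zeta: gained ['E144F'] -> total ['E144F', 'M606C']
At Beta: gained ['A774P', 'G557D'] -> total ['A774P', 'E144F', 'G557D', 'M606C']

Answer: A774P,E144F,G557D,M606C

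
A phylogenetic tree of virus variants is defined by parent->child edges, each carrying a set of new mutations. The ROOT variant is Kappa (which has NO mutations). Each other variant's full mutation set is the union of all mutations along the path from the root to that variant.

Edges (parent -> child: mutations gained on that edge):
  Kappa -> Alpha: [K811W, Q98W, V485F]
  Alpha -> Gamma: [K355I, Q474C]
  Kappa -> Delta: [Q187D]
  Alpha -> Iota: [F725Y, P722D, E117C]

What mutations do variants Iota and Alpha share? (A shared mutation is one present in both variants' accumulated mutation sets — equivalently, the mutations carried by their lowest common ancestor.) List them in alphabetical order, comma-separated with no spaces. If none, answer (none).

Answer: K811W,Q98W,V485F

Derivation:
Accumulating mutations along path to Iota:
  At Kappa: gained [] -> total []
  At Alpha: gained ['K811W', 'Q98W', 'V485F'] -> total ['K811W', 'Q98W', 'V485F']
  At Iota: gained ['F725Y', 'P722D', 'E117C'] -> total ['E117C', 'F725Y', 'K811W', 'P722D', 'Q98W', 'V485F']
Mutations(Iota) = ['E117C', 'F725Y', 'K811W', 'P722D', 'Q98W', 'V485F']
Accumulating mutations along path to Alpha:
  At Kappa: gained [] -> total []
  At Alpha: gained ['K811W', 'Q98W', 'V485F'] -> total ['K811W', 'Q98W', 'V485F']
Mutations(Alpha) = ['K811W', 'Q98W', 'V485F']
Intersection: ['E117C', 'F725Y', 'K811W', 'P722D', 'Q98W', 'V485F'] ∩ ['K811W', 'Q98W', 'V485F'] = ['K811W', 'Q98W', 'V485F']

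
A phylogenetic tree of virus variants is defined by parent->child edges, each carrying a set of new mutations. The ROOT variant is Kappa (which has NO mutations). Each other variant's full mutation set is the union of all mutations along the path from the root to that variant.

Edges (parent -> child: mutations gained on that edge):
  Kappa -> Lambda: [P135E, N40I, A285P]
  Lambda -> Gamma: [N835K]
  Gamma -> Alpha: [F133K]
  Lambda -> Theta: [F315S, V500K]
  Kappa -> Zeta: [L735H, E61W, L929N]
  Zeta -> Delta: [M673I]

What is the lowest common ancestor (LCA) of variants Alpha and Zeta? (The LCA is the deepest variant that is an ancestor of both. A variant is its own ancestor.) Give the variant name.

Path from root to Alpha: Kappa -> Lambda -> Gamma -> Alpha
  ancestors of Alpha: {Kappa, Lambda, Gamma, Alpha}
Path from root to Zeta: Kappa -> Zeta
  ancestors of Zeta: {Kappa, Zeta}
Common ancestors: {Kappa}
Walk up from Zeta: Zeta (not in ancestors of Alpha), Kappa (in ancestors of Alpha)
Deepest common ancestor (LCA) = Kappa

Answer: Kappa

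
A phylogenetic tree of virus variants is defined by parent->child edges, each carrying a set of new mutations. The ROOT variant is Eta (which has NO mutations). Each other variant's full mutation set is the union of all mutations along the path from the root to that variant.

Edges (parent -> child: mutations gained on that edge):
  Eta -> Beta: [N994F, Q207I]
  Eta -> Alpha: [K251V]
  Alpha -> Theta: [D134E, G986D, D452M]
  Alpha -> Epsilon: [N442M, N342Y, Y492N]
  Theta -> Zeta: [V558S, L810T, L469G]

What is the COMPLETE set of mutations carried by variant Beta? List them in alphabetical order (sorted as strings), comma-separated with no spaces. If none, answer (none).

At Eta: gained [] -> total []
At Beta: gained ['N994F', 'Q207I'] -> total ['N994F', 'Q207I']

Answer: N994F,Q207I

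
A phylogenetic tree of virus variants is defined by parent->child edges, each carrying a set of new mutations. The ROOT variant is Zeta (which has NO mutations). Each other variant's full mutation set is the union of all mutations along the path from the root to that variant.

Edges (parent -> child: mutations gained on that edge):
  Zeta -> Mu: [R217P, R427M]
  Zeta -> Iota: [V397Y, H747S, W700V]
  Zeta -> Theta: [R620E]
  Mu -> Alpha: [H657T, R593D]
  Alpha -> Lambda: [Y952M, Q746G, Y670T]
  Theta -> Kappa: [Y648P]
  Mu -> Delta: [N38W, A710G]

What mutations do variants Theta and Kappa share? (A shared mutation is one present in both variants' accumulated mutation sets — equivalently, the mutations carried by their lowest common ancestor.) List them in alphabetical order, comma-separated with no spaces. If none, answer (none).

Answer: R620E

Derivation:
Accumulating mutations along path to Theta:
  At Zeta: gained [] -> total []
  At Theta: gained ['R620E'] -> total ['R620E']
Mutations(Theta) = ['R620E']
Accumulating mutations along path to Kappa:
  At Zeta: gained [] -> total []
  At Theta: gained ['R620E'] -> total ['R620E']
  At Kappa: gained ['Y648P'] -> total ['R620E', 'Y648P']
Mutations(Kappa) = ['R620E', 'Y648P']
Intersection: ['R620E'] ∩ ['R620E', 'Y648P'] = ['R620E']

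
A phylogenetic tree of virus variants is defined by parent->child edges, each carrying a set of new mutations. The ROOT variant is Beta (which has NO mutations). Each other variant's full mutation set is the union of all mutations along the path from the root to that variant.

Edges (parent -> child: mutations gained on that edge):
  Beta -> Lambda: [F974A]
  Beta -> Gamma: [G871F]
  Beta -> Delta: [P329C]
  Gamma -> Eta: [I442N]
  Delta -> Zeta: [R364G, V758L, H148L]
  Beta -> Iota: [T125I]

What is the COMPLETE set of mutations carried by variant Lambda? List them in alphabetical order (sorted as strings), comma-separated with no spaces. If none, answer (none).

Answer: F974A

Derivation:
At Beta: gained [] -> total []
At Lambda: gained ['F974A'] -> total ['F974A']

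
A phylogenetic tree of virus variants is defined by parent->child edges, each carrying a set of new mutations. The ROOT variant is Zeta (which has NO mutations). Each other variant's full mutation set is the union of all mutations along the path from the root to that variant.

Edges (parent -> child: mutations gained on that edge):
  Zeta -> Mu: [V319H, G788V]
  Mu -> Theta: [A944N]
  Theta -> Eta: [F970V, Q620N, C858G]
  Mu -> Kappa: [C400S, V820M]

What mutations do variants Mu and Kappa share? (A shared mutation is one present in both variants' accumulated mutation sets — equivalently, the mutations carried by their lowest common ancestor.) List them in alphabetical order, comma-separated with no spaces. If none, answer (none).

Answer: G788V,V319H

Derivation:
Accumulating mutations along path to Mu:
  At Zeta: gained [] -> total []
  At Mu: gained ['V319H', 'G788V'] -> total ['G788V', 'V319H']
Mutations(Mu) = ['G788V', 'V319H']
Accumulating mutations along path to Kappa:
  At Zeta: gained [] -> total []
  At Mu: gained ['V319H', 'G788V'] -> total ['G788V', 'V319H']
  At Kappa: gained ['C400S', 'V820M'] -> total ['C400S', 'G788V', 'V319H', 'V820M']
Mutations(Kappa) = ['C400S', 'G788V', 'V319H', 'V820M']
Intersection: ['G788V', 'V319H'] ∩ ['C400S', 'G788V', 'V319H', 'V820M'] = ['G788V', 'V319H']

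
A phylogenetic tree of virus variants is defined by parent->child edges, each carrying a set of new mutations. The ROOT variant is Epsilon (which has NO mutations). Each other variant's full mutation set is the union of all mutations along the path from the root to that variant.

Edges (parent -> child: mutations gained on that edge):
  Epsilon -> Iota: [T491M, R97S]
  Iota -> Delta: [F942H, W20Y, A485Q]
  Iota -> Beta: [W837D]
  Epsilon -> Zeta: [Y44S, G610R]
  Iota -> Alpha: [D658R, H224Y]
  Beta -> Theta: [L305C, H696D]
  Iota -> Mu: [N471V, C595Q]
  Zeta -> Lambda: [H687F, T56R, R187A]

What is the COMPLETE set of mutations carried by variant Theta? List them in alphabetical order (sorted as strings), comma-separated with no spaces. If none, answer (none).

Answer: H696D,L305C,R97S,T491M,W837D

Derivation:
At Epsilon: gained [] -> total []
At Iota: gained ['T491M', 'R97S'] -> total ['R97S', 'T491M']
At Beta: gained ['W837D'] -> total ['R97S', 'T491M', 'W837D']
At Theta: gained ['L305C', 'H696D'] -> total ['H696D', 'L305C', 'R97S', 'T491M', 'W837D']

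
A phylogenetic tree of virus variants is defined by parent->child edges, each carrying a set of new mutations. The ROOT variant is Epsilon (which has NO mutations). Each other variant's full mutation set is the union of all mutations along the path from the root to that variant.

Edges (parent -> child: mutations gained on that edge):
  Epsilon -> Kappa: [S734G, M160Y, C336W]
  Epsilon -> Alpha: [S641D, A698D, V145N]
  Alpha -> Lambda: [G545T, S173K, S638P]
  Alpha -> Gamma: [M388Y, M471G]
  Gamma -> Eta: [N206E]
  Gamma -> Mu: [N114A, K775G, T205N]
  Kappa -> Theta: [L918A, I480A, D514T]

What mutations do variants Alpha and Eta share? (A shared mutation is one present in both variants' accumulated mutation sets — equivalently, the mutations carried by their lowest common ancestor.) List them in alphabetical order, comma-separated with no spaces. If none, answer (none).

Accumulating mutations along path to Alpha:
  At Epsilon: gained [] -> total []
  At Alpha: gained ['S641D', 'A698D', 'V145N'] -> total ['A698D', 'S641D', 'V145N']
Mutations(Alpha) = ['A698D', 'S641D', 'V145N']
Accumulating mutations along path to Eta:
  At Epsilon: gained [] -> total []
  At Alpha: gained ['S641D', 'A698D', 'V145N'] -> total ['A698D', 'S641D', 'V145N']
  At Gamma: gained ['M388Y', 'M471G'] -> total ['A698D', 'M388Y', 'M471G', 'S641D', 'V145N']
  At Eta: gained ['N206E'] -> total ['A698D', 'M388Y', 'M471G', 'N206E', 'S641D', 'V145N']
Mutations(Eta) = ['A698D', 'M388Y', 'M471G', 'N206E', 'S641D', 'V145N']
Intersection: ['A698D', 'S641D', 'V145N'] ∩ ['A698D', 'M388Y', 'M471G', 'N206E', 'S641D', 'V145N'] = ['A698D', 'S641D', 'V145N']

Answer: A698D,S641D,V145N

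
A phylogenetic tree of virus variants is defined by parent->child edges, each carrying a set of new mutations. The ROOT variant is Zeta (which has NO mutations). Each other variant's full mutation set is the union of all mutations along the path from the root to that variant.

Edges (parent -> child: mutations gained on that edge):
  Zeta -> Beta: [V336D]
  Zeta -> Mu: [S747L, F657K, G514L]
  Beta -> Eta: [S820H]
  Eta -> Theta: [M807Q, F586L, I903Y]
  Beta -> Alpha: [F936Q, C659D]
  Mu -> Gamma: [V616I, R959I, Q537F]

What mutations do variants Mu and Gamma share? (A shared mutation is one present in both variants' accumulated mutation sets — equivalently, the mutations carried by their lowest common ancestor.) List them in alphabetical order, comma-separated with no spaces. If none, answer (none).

Accumulating mutations along path to Mu:
  At Zeta: gained [] -> total []
  At Mu: gained ['S747L', 'F657K', 'G514L'] -> total ['F657K', 'G514L', 'S747L']
Mutations(Mu) = ['F657K', 'G514L', 'S747L']
Accumulating mutations along path to Gamma:
  At Zeta: gained [] -> total []
  At Mu: gained ['S747L', 'F657K', 'G514L'] -> total ['F657K', 'G514L', 'S747L']
  At Gamma: gained ['V616I', 'R959I', 'Q537F'] -> total ['F657K', 'G514L', 'Q537F', 'R959I', 'S747L', 'V616I']
Mutations(Gamma) = ['F657K', 'G514L', 'Q537F', 'R959I', 'S747L', 'V616I']
Intersection: ['F657K', 'G514L', 'S747L'] ∩ ['F657K', 'G514L', 'Q537F', 'R959I', 'S747L', 'V616I'] = ['F657K', 'G514L', 'S747L']

Answer: F657K,G514L,S747L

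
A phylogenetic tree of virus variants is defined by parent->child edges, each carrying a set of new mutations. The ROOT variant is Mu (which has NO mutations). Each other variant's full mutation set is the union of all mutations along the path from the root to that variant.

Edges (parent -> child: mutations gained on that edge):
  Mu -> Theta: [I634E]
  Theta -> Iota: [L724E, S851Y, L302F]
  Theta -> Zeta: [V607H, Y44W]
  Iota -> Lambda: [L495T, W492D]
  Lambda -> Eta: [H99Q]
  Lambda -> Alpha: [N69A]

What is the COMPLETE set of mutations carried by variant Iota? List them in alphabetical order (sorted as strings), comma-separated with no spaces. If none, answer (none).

Answer: I634E,L302F,L724E,S851Y

Derivation:
At Mu: gained [] -> total []
At Theta: gained ['I634E'] -> total ['I634E']
At Iota: gained ['L724E', 'S851Y', 'L302F'] -> total ['I634E', 'L302F', 'L724E', 'S851Y']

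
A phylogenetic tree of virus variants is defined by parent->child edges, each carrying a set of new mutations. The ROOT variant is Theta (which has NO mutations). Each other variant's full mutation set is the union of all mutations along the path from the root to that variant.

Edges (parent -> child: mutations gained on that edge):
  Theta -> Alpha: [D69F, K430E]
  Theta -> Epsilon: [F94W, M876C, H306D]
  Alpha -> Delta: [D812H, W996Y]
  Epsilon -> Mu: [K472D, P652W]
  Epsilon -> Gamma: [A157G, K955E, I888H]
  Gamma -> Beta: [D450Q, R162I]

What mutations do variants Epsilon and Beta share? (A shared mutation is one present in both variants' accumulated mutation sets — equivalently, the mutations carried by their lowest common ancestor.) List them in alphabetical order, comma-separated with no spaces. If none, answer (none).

Answer: F94W,H306D,M876C

Derivation:
Accumulating mutations along path to Epsilon:
  At Theta: gained [] -> total []
  At Epsilon: gained ['F94W', 'M876C', 'H306D'] -> total ['F94W', 'H306D', 'M876C']
Mutations(Epsilon) = ['F94W', 'H306D', 'M876C']
Accumulating mutations along path to Beta:
  At Theta: gained [] -> total []
  At Epsilon: gained ['F94W', 'M876C', 'H306D'] -> total ['F94W', 'H306D', 'M876C']
  At Gamma: gained ['A157G', 'K955E', 'I888H'] -> total ['A157G', 'F94W', 'H306D', 'I888H', 'K955E', 'M876C']
  At Beta: gained ['D450Q', 'R162I'] -> total ['A157G', 'D450Q', 'F94W', 'H306D', 'I888H', 'K955E', 'M876C', 'R162I']
Mutations(Beta) = ['A157G', 'D450Q', 'F94W', 'H306D', 'I888H', 'K955E', 'M876C', 'R162I']
Intersection: ['F94W', 'H306D', 'M876C'] ∩ ['A157G', 'D450Q', 'F94W', 'H306D', 'I888H', 'K955E', 'M876C', 'R162I'] = ['F94W', 'H306D', 'M876C']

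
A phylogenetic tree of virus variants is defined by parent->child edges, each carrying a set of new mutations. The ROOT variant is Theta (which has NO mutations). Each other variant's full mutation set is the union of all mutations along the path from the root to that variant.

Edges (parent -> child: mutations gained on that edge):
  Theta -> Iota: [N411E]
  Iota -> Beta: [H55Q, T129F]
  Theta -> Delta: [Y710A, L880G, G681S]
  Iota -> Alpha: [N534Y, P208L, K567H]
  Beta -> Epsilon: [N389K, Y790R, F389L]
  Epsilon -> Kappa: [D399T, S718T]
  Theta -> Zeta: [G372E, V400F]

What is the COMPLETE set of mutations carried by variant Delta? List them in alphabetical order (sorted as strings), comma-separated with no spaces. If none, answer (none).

At Theta: gained [] -> total []
At Delta: gained ['Y710A', 'L880G', 'G681S'] -> total ['G681S', 'L880G', 'Y710A']

Answer: G681S,L880G,Y710A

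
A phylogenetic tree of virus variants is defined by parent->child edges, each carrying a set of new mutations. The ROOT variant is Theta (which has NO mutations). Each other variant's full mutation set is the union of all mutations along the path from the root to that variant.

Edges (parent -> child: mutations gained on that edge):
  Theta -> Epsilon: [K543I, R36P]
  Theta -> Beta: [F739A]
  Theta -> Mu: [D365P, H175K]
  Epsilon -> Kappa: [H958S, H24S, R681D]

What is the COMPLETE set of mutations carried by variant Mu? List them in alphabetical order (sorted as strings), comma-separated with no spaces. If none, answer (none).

At Theta: gained [] -> total []
At Mu: gained ['D365P', 'H175K'] -> total ['D365P', 'H175K']

Answer: D365P,H175K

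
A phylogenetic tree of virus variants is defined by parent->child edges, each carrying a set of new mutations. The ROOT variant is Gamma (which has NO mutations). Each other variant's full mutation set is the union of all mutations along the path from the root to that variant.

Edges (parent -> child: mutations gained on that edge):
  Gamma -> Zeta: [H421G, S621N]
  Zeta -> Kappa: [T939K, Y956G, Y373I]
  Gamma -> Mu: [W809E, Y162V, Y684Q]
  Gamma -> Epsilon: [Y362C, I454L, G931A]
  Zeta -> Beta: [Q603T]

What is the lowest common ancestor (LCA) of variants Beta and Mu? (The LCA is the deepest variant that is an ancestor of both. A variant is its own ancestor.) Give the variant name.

Path from root to Beta: Gamma -> Zeta -> Beta
  ancestors of Beta: {Gamma, Zeta, Beta}
Path from root to Mu: Gamma -> Mu
  ancestors of Mu: {Gamma, Mu}
Common ancestors: {Gamma}
Walk up from Mu: Mu (not in ancestors of Beta), Gamma (in ancestors of Beta)
Deepest common ancestor (LCA) = Gamma

Answer: Gamma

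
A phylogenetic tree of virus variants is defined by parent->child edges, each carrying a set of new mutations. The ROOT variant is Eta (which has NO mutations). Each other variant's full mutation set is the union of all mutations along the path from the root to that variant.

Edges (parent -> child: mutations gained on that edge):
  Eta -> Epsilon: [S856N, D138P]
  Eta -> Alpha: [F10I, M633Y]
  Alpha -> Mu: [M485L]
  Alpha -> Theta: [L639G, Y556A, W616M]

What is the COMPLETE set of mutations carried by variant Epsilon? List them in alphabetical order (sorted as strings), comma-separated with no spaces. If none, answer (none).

Answer: D138P,S856N

Derivation:
At Eta: gained [] -> total []
At Epsilon: gained ['S856N', 'D138P'] -> total ['D138P', 'S856N']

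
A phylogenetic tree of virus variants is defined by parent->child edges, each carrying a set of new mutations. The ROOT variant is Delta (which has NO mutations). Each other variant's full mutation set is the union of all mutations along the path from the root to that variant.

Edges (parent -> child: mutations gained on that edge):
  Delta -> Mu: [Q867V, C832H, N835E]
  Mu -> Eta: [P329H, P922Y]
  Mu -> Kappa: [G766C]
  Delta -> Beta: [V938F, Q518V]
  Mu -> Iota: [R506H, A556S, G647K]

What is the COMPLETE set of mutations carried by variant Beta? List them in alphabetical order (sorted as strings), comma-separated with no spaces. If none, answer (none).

At Delta: gained [] -> total []
At Beta: gained ['V938F', 'Q518V'] -> total ['Q518V', 'V938F']

Answer: Q518V,V938F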